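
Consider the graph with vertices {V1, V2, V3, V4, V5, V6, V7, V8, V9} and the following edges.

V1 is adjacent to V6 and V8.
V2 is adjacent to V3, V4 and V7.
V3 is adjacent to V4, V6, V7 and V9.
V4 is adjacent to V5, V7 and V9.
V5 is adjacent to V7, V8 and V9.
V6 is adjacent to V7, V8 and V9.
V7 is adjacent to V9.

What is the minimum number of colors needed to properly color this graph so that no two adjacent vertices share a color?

V4, V5, V7, V9 are mutually adjacent (a clique of size 4), so at least 4 colors are needed.
A valid assignment using 4 colors: V1=3, V2=3, V3=4, V4=2, V5=4, V6=2, V7=1, V8=1, V9=3. Every edge joins two different colors.

4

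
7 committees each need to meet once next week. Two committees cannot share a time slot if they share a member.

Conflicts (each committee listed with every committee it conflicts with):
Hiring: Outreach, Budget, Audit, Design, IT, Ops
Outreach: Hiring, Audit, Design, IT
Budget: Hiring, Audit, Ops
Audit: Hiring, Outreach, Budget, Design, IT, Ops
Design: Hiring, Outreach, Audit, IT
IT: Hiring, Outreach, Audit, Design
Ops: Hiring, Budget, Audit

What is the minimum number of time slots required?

5

Hiring, Outreach, Audit, Design, IT are mutually in conflict, so at least 5 time slots are needed.
5 time slots suffice: time slot 1 → {Hiring}; time slot 2 → {Audit}; time slot 3 → {Outreach, Ops}; time slot 4 → {Budget, IT}; time slot 5 → {Design}. No two conflicting committees share a time slot.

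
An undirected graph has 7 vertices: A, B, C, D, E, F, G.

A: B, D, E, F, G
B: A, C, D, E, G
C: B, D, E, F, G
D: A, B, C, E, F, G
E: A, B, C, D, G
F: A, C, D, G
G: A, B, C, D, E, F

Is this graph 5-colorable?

The chromatic number is 5. B, C, D, E, G are mutually adjacent (a clique of size 5), so at least 5 colors are needed.
5 colors suffice: color red → {D}; color blue → {G}; color green → {A, C}; color yellow → {B, F}; color purple → {E}.
That is already a proper 5-coloring.

Yes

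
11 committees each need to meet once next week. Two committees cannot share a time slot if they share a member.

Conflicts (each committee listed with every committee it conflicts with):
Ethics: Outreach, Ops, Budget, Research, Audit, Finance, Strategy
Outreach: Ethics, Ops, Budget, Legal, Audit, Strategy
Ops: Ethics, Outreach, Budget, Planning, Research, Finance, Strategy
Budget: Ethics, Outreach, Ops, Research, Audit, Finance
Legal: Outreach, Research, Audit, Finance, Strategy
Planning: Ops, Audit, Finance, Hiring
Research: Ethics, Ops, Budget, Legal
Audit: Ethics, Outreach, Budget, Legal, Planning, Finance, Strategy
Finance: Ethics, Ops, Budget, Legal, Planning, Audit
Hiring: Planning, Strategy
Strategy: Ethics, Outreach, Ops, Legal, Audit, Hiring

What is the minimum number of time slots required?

Ethics, Outreach, Ops, Budget all conflict with each other, so at least 4 time slots are needed.
4 time slots suffice: time slot 1 → {Ethics, Legal, Planning}; time slot 2 → {Ops, Audit, Hiring}; time slot 3 → {Budget, Strategy}; time slot 4 → {Outreach, Research, Finance}. Each listed conflict is separated.

4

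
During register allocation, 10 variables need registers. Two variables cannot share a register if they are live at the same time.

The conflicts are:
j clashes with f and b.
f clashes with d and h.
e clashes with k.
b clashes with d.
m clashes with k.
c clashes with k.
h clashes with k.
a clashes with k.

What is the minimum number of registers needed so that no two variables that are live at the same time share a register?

e and k conflict, so at least 2 registers are needed.
A valid assignment using 2 registers: j=2, f=1, e=2, b=1, d=2, m=2, c=2, h=2, a=2, k=1. No two conflicting variables share a register.

2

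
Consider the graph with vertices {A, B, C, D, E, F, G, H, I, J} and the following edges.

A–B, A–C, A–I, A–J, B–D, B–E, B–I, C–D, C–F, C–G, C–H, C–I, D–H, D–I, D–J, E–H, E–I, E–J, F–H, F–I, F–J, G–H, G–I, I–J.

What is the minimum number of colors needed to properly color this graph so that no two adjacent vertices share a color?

A, B, I are mutually adjacent, so at least 3 colors are needed.
3 colors suffice: color red → {H, I}; color blue → {B, C, J}; color green → {A, D, E, F, G}. Each edge has distinct colors on its endpoints.

3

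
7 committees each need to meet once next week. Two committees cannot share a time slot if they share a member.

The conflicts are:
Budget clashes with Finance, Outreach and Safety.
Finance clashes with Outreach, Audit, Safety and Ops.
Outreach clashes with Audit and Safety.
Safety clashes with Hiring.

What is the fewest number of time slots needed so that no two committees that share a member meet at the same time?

Budget, Finance, Outreach, Safety all conflict with each other, so at least 4 time slots are needed.
A valid assignment using 4 time slots: Budget=4, Finance=1, Outreach=2, Audit=3, Safety=3, Hiring=1, Ops=2. Each listed conflict is separated.

4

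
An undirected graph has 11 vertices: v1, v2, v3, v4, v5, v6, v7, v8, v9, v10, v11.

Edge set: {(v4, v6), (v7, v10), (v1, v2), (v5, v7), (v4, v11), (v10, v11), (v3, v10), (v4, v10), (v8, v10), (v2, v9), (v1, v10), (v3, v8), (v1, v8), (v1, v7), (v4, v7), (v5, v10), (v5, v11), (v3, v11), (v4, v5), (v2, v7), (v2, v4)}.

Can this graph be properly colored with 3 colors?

No

v4, v5, v7, v10 form a clique, so at least 4 colors are needed.
So 3 colors are not enough.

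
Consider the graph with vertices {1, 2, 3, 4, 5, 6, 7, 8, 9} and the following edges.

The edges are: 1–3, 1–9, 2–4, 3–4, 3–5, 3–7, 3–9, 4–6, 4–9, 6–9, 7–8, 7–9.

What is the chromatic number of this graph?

1, 3, 9 are mutually adjacent, so at least 3 colors are needed.
3 colors suffice: color red → {2, 3, 6, 8}; color blue → {5, 9}; color green → {1, 4, 7}. Each edge has distinct colors on its endpoints.

3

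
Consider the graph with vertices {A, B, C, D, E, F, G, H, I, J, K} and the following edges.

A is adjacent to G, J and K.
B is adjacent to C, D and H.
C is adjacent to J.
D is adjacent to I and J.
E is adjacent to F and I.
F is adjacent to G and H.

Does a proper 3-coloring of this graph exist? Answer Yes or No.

Yes

The chromatic number is 3. The cycle A-G-F-H-B-C-J-A has odd length 7, so it cannot be 2-colored; at least 3 colors are needed.
3 colors suffice: color red → {A, C, D, F}; color blue → {B, G, I, J, K}; color green → {E, H}.
That is already a proper 3-coloring.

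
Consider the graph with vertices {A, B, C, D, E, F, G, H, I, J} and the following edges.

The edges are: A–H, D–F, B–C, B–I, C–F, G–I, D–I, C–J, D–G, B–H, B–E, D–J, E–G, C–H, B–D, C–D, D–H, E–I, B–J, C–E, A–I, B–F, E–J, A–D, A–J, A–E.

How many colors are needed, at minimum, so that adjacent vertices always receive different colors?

4

B, C, D, J are mutually adjacent (a clique of size 4), so at least 4 colors are needed.
One proper 4-coloring: A=blue, B=blue, C=green, D=red, E=red, F=yellow, G=blue, H=yellow, I=green, J=yellow. Each edge has distinct colors on its endpoints.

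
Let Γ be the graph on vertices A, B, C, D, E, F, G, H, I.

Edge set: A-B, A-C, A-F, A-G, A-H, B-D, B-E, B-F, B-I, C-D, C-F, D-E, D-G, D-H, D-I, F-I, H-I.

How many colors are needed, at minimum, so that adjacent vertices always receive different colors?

D, H, I are mutually adjacent, so at least 3 colors are needed.
3 colors suffice: color 1 → {D, F}; color 2 → {A, E, I}; color 3 → {B, C, G, H}. Each edge has distinct colors on its endpoints.

3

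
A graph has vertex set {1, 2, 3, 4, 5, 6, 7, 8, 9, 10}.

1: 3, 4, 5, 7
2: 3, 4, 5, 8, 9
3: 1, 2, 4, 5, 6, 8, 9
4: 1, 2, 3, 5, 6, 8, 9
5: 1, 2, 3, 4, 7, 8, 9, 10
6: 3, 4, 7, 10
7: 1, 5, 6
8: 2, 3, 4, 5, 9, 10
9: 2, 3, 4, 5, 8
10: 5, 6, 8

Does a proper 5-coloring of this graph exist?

2, 3, 4, 5, 8, 9 are mutually adjacent (a clique of size 6), so at least 6 colors are needed.
So 5 colors are not enough.

No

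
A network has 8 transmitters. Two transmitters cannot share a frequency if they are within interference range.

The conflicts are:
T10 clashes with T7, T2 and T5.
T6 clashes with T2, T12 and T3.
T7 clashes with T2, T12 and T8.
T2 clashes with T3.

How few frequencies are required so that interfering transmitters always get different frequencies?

3

T6, T2, T3 pairwise conflict, so at least 3 frequencies are needed.
3 frequencies suffice: T10=3, T6=2, T7=2, T2=1, T12=1, T5=1, T8=1, T3=3. No two conflicting transmitters share a frequency.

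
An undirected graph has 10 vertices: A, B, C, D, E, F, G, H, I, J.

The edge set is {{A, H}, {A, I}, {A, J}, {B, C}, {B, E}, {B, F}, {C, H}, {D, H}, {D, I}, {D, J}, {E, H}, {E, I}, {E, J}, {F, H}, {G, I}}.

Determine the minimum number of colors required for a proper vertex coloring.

2

E and I are adjacent, so at least 2 colors are needed.
One proper 2-coloring: A=2, B=1, C=2, D=2, E=2, F=2, G=2, H=1, I=1, J=1. Every edge joins two different colors.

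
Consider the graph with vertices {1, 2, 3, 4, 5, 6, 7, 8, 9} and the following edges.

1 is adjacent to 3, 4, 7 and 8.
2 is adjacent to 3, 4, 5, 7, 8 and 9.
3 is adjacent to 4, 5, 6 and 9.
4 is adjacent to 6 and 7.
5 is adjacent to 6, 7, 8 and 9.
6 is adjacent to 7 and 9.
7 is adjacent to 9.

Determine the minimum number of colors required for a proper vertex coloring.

3, 5, 6, 9 form a clique, so at least 4 colors are needed.
4 colors suffice: color a → {4, 5}; color b → {3, 7, 8}; color c → {1, 2, 6}; color d → {9}. No two adjacent vertices share a color.

4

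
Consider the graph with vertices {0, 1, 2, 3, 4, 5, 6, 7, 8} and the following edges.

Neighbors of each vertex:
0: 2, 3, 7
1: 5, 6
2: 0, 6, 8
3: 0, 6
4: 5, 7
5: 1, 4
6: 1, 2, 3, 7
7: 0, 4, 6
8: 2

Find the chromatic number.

The cycle 7-6-1-5-4-7 has odd length 5, so it cannot be 2-colored; at least 3 colors are needed.
A valid assignment using 3 colors: 0=red, 1=blue, 2=blue, 3=blue, 4=red, 5=green, 6=red, 7=blue, 8=red. Every edge joins two different colors.

3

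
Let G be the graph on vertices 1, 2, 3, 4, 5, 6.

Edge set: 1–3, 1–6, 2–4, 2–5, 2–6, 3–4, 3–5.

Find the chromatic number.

3

The cycle 4-2-6-1-3-4 has odd length 5, so it cannot be 2-colored; at least 3 colors are needed.
A valid assignment using 3 colors: 1=green, 2=red, 3=red, 4=blue, 5=blue, 6=blue. No two adjacent vertices share a color.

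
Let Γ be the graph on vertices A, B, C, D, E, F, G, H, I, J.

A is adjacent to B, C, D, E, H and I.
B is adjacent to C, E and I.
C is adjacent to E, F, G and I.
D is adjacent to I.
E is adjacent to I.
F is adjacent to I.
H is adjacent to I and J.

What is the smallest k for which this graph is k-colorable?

A, B, C, E, I form a clique, so at least 5 colors are needed.
A valid assignment using 5 colors: A=blue, B=purple, C=green, D=green, E=yellow, F=blue, G=red, H=green, I=red, J=red. Each edge has distinct colors on its endpoints.

5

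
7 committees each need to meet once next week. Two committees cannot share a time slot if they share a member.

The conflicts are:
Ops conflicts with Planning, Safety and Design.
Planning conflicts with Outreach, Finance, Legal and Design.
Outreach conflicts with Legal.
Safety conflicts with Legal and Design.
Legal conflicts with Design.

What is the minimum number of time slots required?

Ops, Planning, Design all conflict with each other, so at least 3 time slots are needed.
3 time slots suffice: time slot 1 → {Planning, Safety}; time slot 2 → {Outreach, Finance, Design}; time slot 3 → {Ops, Legal}. Each listed conflict is separated.

3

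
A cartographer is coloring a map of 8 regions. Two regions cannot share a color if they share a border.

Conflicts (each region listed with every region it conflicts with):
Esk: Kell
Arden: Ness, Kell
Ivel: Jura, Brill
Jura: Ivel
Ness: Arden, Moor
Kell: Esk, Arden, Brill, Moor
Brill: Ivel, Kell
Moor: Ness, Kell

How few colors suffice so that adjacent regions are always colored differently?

Arden and Kell conflict, so at least 2 colors are needed.
A valid assignment using 2 colors: Esk=2, Arden=2, Ivel=1, Jura=2, Ness=1, Kell=1, Brill=2, Moor=2. No two conflicting regions share a color.

2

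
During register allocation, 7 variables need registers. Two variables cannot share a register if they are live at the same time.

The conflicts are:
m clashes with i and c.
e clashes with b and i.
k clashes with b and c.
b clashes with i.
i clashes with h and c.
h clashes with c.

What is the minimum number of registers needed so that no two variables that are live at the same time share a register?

3

e, b, i all conflict with each other, so at least 3 registers are needed.
3 registers suffice: register 1 → {k, i}; register 2 → {b, c}; register 3 → {m, e, h}. No two conflicting variables share a register.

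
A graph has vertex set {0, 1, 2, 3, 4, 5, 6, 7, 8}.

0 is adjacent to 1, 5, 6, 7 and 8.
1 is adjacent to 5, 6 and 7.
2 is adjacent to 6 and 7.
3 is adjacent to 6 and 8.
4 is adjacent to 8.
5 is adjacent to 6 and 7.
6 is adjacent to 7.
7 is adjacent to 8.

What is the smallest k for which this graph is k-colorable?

5

0, 1, 5, 6, 7 form a clique, so at least 5 colors are needed.
5 colors suffice: 0=c, 1=e, 2=c, 3=a, 4=a, 5=d, 6=b, 7=a, 8=b. Each edge has distinct colors on its endpoints.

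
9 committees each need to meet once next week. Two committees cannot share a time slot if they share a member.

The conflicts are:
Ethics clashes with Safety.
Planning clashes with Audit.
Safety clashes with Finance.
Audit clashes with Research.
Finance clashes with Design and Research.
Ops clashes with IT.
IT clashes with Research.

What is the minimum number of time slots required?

Finance and Research conflict, so at least 2 time slots are needed.
2 time slots suffice: Ethics=1, Planning=2, Safety=2, Audit=1, Finance=1, Design=2, Ops=2, IT=1, Research=2. Each listed conflict is separated.

2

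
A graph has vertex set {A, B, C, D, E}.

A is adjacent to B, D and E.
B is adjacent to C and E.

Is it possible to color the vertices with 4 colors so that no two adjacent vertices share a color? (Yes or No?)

The chromatic number is 3. A, B, E form a triangle, so at least 3 colors are needed.
One proper 3-coloring: A=1, B=2, C=1, D=2, E=3.
Since 4 ≥ 3, a proper 4-coloring certainly exists.

Yes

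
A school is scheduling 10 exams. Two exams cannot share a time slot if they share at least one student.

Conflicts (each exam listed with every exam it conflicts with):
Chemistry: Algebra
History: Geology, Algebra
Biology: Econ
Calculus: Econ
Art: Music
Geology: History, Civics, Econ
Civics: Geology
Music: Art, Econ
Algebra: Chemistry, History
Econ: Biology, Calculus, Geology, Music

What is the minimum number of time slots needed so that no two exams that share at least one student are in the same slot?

Calculus and Econ conflict, so at least 2 time slots are needed.
Using 2 time slots: Chemistry=1, History=1, Biology=2, Calculus=2, Art=1, Geology=2, Civics=1, Music=2, Algebra=2, Econ=1. Each listed conflict is separated.

2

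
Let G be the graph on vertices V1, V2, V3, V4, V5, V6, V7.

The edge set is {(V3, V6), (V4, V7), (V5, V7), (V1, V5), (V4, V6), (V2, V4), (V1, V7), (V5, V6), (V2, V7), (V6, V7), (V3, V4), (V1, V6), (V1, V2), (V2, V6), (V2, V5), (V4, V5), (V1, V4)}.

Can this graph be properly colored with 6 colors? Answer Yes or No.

Yes

The chromatic number is 6. V1, V2, V4, V5, V6, V7 are mutually adjacent (a clique of size 6), so at least 6 colors are needed.
6 colors suffice: color 1 → {V6}; color 2 → {V4}; color 3 → {V3, V7}; color 4 → {V1}; color 5 → {V5}; color 6 → {V2}.
That is already a proper 6-coloring.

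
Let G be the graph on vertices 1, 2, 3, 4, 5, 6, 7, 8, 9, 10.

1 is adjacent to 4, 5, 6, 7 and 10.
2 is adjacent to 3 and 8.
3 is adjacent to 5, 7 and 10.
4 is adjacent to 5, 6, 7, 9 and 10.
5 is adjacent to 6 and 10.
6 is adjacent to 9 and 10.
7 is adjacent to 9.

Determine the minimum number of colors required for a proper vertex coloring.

1, 4, 5, 6, 10 are pairwise adjacent (a clique of size 5), so at least 5 colors are needed.
5 colors suffice: color red → {3, 4, 8}; color blue → {2, 7, 10}; color green → {1, 9}; color yellow → {6}; color purple → {5}. Each edge has distinct colors on its endpoints.

5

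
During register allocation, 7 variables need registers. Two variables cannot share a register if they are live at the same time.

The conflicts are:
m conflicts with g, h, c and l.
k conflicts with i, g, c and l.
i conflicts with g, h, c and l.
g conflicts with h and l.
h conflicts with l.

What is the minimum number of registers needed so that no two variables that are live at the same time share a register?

4

m, g, h, l all conflict with each other, so at least 4 registers are needed.
Using 4 registers: m=1, k=4, i=1, g=2, h=4, c=2, l=3. Every pair that conflicts lands in different registers.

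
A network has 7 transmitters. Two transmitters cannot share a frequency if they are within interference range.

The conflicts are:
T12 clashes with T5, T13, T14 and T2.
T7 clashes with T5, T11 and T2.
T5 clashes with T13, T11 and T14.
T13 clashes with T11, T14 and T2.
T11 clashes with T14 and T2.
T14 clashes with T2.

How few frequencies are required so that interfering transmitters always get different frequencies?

4

T12, T13, T14, T2 pairwise conflict, so at least 4 frequencies are needed.
4 frequencies suffice: T12=4, T7=1, T5=2, T13=3, T11=4, T14=1, T2=2. No two conflicting transmitters share a frequency.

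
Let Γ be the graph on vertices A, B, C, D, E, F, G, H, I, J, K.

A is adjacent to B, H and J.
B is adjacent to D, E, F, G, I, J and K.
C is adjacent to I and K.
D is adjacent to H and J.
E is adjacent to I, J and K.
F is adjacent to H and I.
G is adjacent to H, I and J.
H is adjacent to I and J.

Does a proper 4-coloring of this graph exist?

Yes

The chromatic number is 3. B, E, I form a triangle, so at least 3 colors are needed.
3 colors suffice: color 1 → {B, C, H}; color 2 → {I, J, K}; color 3 → {A, D, E, F, G}.
Since 4 ≥ 3, a proper 4-coloring certainly exists.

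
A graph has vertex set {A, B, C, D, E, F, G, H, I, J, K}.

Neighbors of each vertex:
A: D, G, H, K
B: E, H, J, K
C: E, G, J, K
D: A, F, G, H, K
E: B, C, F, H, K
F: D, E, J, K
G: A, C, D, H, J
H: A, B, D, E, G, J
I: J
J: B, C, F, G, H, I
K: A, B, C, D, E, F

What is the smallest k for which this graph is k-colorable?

A, D, G, H form a clique, so at least 4 colors are needed.
4 colors suffice: color 1 → {D, E, J}; color 2 → {H, I, K}; color 3 → {B, F, G}; color 4 → {A, C}. Each edge has distinct colors on its endpoints.

4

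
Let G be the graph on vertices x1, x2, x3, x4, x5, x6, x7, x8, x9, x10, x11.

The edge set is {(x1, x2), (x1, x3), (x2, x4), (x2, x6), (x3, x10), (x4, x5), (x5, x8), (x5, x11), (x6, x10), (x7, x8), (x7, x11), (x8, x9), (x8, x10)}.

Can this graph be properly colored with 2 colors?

The cycle x2-x6-x10-x3-x1-x2 has odd length 5, so it cannot be 2-colored; at least 3 colors are needed.
So 2 colors are not enough.

No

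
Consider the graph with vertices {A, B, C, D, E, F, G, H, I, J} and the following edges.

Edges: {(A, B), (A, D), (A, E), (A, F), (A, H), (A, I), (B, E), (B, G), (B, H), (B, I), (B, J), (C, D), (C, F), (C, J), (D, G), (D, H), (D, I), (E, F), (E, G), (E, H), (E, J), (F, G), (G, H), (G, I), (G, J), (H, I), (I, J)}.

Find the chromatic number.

4

B, E, G, J are pairwise adjacent (a clique of size 4), so at least 4 colors are needed.
4 colors suffice: color 1 → {A, C, G}; color 2 → {B, D, F}; color 3 → {E, I}; color 4 → {H, J}. No two adjacent vertices share a color.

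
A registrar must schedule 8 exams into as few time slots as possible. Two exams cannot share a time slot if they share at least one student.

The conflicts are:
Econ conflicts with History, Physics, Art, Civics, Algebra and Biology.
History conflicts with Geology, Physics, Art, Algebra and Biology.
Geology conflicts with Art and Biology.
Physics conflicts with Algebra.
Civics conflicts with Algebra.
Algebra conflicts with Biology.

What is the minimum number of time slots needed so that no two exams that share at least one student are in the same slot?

Econ, History, Physics, Algebra pairwise conflict, so at least 4 time slots are needed.
Using 4 time slots: Econ=1, History=2, Geology=1, Physics=4, Art=3, Civics=2, Algebra=3, Biology=4. No two conflicting exams share a time slot.

4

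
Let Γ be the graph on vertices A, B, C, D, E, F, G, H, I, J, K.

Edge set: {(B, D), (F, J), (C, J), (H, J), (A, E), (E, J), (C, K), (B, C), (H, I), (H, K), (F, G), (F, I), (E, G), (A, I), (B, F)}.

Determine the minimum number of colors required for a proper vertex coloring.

The cycle A-E-J-F-I-A has odd length 5, so it cannot be 2-colored; at least 3 colors are needed.
3 colors suffice: color 1 → {B, G, I, J, K}; color 2 → {C, D, E, F, H}; color 3 → {A}. Each edge has distinct colors on its endpoints.

3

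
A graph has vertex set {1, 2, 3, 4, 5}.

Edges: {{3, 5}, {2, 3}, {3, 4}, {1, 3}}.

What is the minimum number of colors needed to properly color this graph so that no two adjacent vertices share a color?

2

3 and 4 are adjacent, so at least 2 colors are needed.
2 colors suffice: color red → {3}; color blue → {1, 2, 4, 5}. Each edge has distinct colors on its endpoints.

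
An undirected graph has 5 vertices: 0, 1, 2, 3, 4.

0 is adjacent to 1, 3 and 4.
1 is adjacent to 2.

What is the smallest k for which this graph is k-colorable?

0 and 4 are adjacent, so at least 2 colors are needed.
2 colors suffice: color red → {0, 2}; color blue → {1, 3, 4}. Each edge has distinct colors on its endpoints.

2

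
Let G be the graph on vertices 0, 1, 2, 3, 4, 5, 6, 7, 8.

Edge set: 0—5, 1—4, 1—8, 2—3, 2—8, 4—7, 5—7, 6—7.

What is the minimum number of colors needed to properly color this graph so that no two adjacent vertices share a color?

1 and 8 are adjacent, so at least 2 colors are needed.
2 colors suffice: color red → {0, 1, 2, 7}; color blue → {3, 4, 5, 6, 8}. Every edge joins two different colors.

2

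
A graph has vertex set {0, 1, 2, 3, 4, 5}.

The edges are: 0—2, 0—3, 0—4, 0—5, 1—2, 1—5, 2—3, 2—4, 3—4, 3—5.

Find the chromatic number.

4

0, 2, 3, 4 are mutually adjacent (a clique of size 4), so at least 4 colors are needed.
4 colors suffice: color a → {0, 1}; color b → {3}; color c → {2, 5}; color d → {4}. No two adjacent vertices share a color.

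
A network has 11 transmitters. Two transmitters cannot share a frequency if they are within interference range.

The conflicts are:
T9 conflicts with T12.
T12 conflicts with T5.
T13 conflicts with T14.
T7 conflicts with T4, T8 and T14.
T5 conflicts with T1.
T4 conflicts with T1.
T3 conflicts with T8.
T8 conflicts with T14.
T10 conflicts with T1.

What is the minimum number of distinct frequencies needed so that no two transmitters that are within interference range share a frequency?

T7, T8, T14 are mutually in conflict, so at least 3 frequencies are needed.
A valid assignment using 3 frequencies: T9=2, T12=1, T13=1, T7=1, T5=2, T4=2, T3=1, T8=2, T10=2, T1=1, T14=3. No two conflicting transmitters share a frequency.

3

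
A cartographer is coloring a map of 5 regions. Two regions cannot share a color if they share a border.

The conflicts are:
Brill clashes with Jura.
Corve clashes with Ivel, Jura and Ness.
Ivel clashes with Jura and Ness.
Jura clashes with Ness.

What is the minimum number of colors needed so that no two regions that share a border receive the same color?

4

Corve, Ivel, Jura, Ness are mutually in conflict, so at least 4 colors are needed.
One proper 4-coloring: Brill=2, Corve=4, Ivel=2, Jura=1, Ness=3. Every pair that conflicts lands in different colors.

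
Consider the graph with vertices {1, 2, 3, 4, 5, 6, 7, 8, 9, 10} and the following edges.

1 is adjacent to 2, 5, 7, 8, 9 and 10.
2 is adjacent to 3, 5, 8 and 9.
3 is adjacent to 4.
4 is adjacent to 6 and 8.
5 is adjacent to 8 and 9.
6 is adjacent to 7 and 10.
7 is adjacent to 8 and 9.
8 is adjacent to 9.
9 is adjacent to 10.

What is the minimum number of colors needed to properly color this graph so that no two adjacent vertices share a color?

5

1, 2, 5, 8, 9 are mutually adjacent (a clique of size 5), so at least 5 colors are needed.
5 colors suffice: 1=blue, 2=yellow, 3=red, 4=blue, 5=purple, 6=red, 7=yellow, 8=red, 9=green, 10=yellow. No two adjacent vertices share a color.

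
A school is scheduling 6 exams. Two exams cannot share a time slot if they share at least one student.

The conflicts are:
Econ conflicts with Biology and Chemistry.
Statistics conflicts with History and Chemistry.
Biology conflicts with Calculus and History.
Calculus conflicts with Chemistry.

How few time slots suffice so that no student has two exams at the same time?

The cycle History-Biology-Econ-Chemistry-Statistics-History has odd length 5, so it cannot be 2-colored; at least 3 time slots are needed.
3 time slots suffice: Econ=2, Statistics=3, Biology=1, Calculus=2, History=2, Chemistry=1. No two conflicting exams share a time slot.

3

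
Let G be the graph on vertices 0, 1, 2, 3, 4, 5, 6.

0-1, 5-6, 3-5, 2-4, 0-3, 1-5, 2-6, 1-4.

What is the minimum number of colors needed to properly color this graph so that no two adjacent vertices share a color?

3

The cycle 2-6-5-1-4-2 has odd length 5, so it cannot be 2-colored; at least 3 colors are needed.
3 colors suffice: color a → {0, 4, 5}; color b → {1, 3, 6}; color c → {2}. No two adjacent vertices share a color.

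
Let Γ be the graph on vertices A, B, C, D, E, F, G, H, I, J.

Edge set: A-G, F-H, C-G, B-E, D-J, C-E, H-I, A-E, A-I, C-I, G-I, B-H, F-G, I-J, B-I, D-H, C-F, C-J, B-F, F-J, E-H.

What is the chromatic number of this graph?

B, H, I are pairwise adjacent, so at least 3 colors are needed.
3 colors suffice: color 1 → {D, E, F, I}; color 2 → {A, C, H}; color 3 → {B, G, J}. Each edge has distinct colors on its endpoints.

3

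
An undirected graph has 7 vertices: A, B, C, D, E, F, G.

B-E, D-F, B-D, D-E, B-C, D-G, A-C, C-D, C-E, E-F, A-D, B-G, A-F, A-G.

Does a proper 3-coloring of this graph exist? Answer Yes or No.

No

B, C, D, E are pairwise adjacent (a clique of size 4), so at least 4 colors are needed.
So 3 colors are not enough.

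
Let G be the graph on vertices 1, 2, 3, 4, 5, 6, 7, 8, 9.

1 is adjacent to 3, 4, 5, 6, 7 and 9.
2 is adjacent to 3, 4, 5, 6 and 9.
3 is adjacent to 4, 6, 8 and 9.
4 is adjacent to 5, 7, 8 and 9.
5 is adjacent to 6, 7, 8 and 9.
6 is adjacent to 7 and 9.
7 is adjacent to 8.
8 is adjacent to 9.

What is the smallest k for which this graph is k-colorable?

4

1, 5, 6, 7 form a clique, so at least 4 colors are needed.
4 colors suffice: color a → {3, 5}; color b → {4, 6}; color c → {7, 9}; color d → {1, 2, 8}. No two adjacent vertices share a color.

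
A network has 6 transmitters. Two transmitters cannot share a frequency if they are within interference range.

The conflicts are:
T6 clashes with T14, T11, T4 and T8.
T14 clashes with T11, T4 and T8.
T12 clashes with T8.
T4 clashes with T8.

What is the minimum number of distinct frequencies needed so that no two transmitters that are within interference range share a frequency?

T6, T14, T4, T8 are mutually in conflict, so at least 4 frequencies are needed.
4 frequencies suffice: frequency 1 → {T14, T12}; frequency 2 → {T11, T8}; frequency 3 → {T6}; frequency 4 → {T4}. Each listed conflict is separated.

4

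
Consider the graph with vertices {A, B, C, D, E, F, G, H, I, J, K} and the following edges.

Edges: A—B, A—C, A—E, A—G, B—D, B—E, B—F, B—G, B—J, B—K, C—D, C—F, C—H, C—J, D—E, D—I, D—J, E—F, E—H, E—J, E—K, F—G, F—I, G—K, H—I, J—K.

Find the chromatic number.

B, D, E, J are mutually adjacent (a clique of size 4), so at least 4 colors are needed.
4 colors suffice: color 1 → {C, E, G, I}; color 2 → {B, H}; color 3 → {A, D, F, K}; color 4 → {J}. No two adjacent vertices share a color.

4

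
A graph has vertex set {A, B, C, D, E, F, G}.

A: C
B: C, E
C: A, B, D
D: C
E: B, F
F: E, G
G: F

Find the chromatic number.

F and G are adjacent, so at least 2 colors are needed.
2 colors suffice: A=2, B=2, C=1, D=2, E=1, F=2, G=1. Each edge has distinct colors on its endpoints.

2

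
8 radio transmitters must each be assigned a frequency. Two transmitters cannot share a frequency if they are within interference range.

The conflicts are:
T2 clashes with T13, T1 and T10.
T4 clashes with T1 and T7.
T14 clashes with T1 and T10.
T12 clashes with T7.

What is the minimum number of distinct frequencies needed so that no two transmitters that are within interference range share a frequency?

T4 and T7 conflict, so at least 2 frequencies are needed.
A valid assignment using 2 frequencies: T2=1, T4=1, T13=2, T14=1, T1=2, T10=2, T12=1, T7=2. Every pair that conflicts lands in different frequencies.

2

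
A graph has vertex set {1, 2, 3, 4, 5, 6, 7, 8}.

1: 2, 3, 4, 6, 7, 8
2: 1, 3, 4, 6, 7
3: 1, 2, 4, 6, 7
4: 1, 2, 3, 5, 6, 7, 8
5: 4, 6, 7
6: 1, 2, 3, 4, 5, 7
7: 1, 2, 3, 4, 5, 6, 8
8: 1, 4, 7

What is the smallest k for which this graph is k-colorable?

6

1, 2, 3, 4, 6, 7 are mutually adjacent (a clique of size 6), so at least 6 colors are needed.
6 colors suffice: color red → {7}; color blue → {4}; color green → {6, 8}; color yellow → {1, 5}; color purple → {3}; color orange → {2}. Every edge joins two different colors.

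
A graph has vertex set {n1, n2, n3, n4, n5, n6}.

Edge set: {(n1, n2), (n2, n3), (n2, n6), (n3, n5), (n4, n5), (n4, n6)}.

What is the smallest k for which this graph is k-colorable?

3

The cycle n6-n4-n5-n3-n2-n6 has odd length 5, so it cannot be 2-colored; at least 3 colors are needed.
3 colors suffice: color red → {n2, n5}; color blue → {n1, n3, n4}; color green → {n6}. No two adjacent vertices share a color.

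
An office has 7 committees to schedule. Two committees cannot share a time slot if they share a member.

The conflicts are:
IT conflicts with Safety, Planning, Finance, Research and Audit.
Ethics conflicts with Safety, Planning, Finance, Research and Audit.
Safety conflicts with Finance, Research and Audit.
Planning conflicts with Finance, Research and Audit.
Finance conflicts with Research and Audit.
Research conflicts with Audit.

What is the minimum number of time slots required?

5

Ethics, Safety, Finance, Research, Audit are mutually in conflict, so at least 5 time slots are needed.
5 time slots suffice: time slot 1 → {Research}; time slot 2 → {Audit}; time slot 3 → {Finance}; time slot 4 → {Safety, Planning}; time slot 5 → {IT, Ethics}. Every pair that conflicts lands in different time slots.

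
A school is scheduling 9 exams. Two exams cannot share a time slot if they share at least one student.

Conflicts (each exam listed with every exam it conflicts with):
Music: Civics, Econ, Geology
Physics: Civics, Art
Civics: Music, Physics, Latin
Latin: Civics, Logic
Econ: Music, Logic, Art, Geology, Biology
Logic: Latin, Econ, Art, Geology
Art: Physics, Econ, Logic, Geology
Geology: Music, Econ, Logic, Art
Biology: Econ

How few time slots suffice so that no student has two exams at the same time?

Econ, Logic, Art, Geology all conflict with each other, so at least 4 time slots are needed.
4 time slots suffice: time slot 1 → {Civics, Econ}; time slot 2 → {Physics, Latin, Geology, Biology}; time slot 3 → {Music, Logic}; time slot 4 → {Art}. Every pair that conflicts lands in different time slots.

4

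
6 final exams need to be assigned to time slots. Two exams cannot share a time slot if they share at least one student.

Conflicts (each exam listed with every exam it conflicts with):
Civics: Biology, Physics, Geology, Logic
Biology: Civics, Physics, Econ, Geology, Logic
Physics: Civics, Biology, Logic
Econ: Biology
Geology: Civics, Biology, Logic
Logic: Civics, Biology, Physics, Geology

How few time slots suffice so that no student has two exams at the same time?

4

Civics, Biology, Physics, Logic pairwise conflict, so at least 4 time slots are needed.
4 time slots suffice: time slot 1 → {Biology}; time slot 2 → {Civics, Econ}; time slot 3 → {Logic}; time slot 4 → {Physics, Geology}. Each listed conflict is separated.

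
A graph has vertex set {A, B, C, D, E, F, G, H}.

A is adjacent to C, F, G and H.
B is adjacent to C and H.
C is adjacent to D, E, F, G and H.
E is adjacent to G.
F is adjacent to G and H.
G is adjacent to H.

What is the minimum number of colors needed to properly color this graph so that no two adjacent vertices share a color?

A, C, F, G, H are mutually adjacent (a clique of size 5), so at least 5 colors are needed.
5 colors suffice: color 1 → {C}; color 2 → {D, E, H}; color 3 → {B, G}; color 4 → {F}; color 5 → {A}. No two adjacent vertices share a color.

5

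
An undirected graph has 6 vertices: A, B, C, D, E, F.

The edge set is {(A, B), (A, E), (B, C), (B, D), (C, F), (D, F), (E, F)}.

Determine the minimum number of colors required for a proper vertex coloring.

The cycle B-A-E-F-D-B has odd length 5, so it cannot be 2-colored; at least 3 colors are needed.
3 colors suffice: color 1 → {B, F}; color 2 → {C, D, E}; color 3 → {A}. No two adjacent vertices share a color.

3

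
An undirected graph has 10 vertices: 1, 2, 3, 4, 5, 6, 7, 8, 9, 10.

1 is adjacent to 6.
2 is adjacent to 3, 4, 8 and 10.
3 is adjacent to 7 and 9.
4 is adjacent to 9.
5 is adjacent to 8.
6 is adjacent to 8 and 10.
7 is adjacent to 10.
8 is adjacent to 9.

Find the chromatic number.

2

2 and 4 are adjacent, so at least 2 colors are needed.
A valid assignment using 2 colors: 1=b, 2=a, 3=b, 4=b, 5=a, 6=a, 7=a, 8=b, 9=a, 10=b. No two adjacent vertices share a color.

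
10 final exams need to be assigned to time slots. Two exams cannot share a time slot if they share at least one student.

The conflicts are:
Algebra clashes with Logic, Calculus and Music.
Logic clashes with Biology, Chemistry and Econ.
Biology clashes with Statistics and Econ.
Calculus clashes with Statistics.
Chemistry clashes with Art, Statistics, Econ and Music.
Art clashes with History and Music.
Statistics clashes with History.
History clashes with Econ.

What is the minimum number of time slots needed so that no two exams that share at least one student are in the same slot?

Logic, Biology, Econ all conflict with each other, so at least 3 time slots are needed.
Using 3 time slots: Algebra=1, Logic=2, Biology=1, Calculus=3, Chemistry=1, Art=2, Statistics=2, History=1, Econ=3, Music=3. Every pair that conflicts lands in different time slots.

3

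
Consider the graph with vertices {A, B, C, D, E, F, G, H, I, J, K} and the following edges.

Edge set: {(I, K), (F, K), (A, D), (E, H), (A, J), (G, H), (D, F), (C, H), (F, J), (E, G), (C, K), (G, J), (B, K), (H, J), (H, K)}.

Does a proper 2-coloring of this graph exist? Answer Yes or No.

E, G, H are pairwise adjacent, so at least 3 colors are needed.
So 2 colors are not enough.

No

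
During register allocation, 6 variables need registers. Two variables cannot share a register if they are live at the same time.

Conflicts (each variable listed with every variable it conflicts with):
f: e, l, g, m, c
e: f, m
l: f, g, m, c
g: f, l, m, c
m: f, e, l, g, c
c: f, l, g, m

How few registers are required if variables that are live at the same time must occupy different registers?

5

f, l, g, m, c pairwise conflict, so at least 5 registers are needed.
5 registers suffice: register 1 → {f}; register 2 → {m}; register 3 → {e, l}; register 4 → {c}; register 5 → {g}. Every pair that conflicts lands in different registers.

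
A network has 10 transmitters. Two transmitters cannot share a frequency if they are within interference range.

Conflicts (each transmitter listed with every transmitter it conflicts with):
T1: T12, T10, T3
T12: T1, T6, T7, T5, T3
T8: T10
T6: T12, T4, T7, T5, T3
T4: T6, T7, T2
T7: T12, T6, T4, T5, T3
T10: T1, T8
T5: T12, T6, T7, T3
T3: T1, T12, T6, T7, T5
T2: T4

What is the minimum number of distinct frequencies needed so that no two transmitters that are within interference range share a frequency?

T12, T6, T7, T5, T3 are mutually in conflict, so at least 5 frequencies are needed.
Using 5 frequencies: T1=3, T12=2, T8=2, T6=4, T4=1, T7=3, T10=1, T5=5, T3=1, T2=2. Every pair that conflicts lands in different frequencies.

5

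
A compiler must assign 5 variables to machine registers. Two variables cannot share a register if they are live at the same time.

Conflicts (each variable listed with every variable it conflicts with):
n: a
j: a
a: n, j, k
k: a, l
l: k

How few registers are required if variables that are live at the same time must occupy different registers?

2

a and k conflict, so at least 2 registers are needed.
2 registers suffice: register 1 → {a, l}; register 2 → {n, j, k}. Each listed conflict is separated.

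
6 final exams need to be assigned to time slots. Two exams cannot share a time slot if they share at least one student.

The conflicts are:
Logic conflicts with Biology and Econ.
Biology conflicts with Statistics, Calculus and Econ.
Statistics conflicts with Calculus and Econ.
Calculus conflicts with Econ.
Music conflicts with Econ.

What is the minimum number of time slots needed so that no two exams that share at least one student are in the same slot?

Biology, Statistics, Calculus, Econ pairwise conflict, so at least 4 time slots are needed.
4 time slots suffice: time slot 1 → {Econ}; time slot 2 → {Biology, Music}; time slot 3 → {Logic, Calculus}; time slot 4 → {Statistics}. Every pair that conflicts lands in different time slots.

4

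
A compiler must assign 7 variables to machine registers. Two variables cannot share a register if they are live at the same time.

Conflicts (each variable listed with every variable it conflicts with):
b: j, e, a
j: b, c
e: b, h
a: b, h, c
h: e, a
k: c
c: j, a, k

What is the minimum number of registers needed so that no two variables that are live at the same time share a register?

b and j conflict, so at least 2 registers are needed.
2 registers suffice: register 1 → {b, h, c}; register 2 → {j, e, a, k}. Each listed conflict is separated.

2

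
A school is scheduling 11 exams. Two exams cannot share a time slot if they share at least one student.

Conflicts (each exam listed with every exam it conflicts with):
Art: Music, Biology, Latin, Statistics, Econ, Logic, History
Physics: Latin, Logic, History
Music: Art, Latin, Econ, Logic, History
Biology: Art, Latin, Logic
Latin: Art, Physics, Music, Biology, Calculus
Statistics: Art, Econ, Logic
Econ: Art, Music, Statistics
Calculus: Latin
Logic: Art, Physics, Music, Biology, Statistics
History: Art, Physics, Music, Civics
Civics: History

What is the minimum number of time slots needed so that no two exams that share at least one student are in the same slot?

Art, Music, History all conflict with each other, so at least 3 time slots are needed.
3 time slots suffice: time slot 1 → {Art, Physics, Calculus, Civics}; time slot 2 → {Music, Biology, Statistics}; time slot 3 → {Latin, Econ, Logic, History}. Every pair that conflicts lands in different time slots.

3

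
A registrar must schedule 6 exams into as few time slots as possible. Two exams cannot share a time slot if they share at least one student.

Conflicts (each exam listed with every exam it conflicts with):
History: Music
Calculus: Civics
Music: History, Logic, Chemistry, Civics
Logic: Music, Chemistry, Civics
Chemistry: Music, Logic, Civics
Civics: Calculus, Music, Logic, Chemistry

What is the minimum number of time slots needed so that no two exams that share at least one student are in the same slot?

4

Music, Logic, Chemistry, Civics pairwise conflict, so at least 4 time slots are needed.
4 time slots suffice: time slot 1 → {History, Civics}; time slot 2 → {Calculus, Music}; time slot 3 → {Chemistry}; time slot 4 → {Logic}. Every pair that conflicts lands in different time slots.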